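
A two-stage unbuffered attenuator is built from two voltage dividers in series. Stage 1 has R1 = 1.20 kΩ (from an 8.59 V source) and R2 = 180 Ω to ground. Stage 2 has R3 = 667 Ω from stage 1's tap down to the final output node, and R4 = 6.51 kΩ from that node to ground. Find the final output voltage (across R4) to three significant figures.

V_out ≈ 0.995 V

Stage 2 presents R3+R4 = 7177 Ω as a load on stage 1's tap.
Stage 1's lower leg becomes R2‖(R3+R4) = 175.6 Ω, so V_mid = 8.59 × 175.6/1376 = 1.097 V.
Stage 2 is itself unloaded: V_out = V_mid × R4/(R3+R4) = 1.097 × 6510/7177 = 0.995 V.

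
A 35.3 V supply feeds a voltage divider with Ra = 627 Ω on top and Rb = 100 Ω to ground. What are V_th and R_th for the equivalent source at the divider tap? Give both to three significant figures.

V_th = 4.86 V, R_th = 86.2 Ω

V_th is the open-circuit tap voltage: 35.3 × 100/(627 + 100) = 4.86 V.
With the supply zeroed, Ra and Rb appear in parallel from the tap: R_th = Ra‖Rb = (627 × 100)/727.0 = 86.2 Ω.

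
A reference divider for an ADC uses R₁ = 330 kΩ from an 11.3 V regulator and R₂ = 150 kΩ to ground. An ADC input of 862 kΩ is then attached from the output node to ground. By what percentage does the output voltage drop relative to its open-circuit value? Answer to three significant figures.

The divider's output (Thévenin) resistance is R₁‖R₂ = 103.1 kΩ.
Fractional drop under load = R_th/(R_th + R_L) = 103.1 / (103.1 + 862) = 0.1069.
So the output falls by 10.7 %.

10.7 %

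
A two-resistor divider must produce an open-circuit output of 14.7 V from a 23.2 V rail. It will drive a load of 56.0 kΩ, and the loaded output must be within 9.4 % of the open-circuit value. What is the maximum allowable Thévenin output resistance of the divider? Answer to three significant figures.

R_th ≤ 5.81 kΩ

Loading drop = R_th/(R_th + R_L) ≤ 0.0940, so R_th ≤ R_L · ε/(1−ε) = 56.0 kΩ × 0.0940/0.9060 = 5.81 kΩ.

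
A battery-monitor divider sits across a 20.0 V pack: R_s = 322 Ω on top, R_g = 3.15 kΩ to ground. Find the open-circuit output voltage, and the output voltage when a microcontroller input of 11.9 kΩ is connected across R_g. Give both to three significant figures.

Unloaded: 18.1 V; loaded: 17.7 V

Open-circuit: V = 20.0 × 3150/(322 + 3150) = 18.1 V.
With the load, R_g becomes R_g‖R_L = 2491 Ω, so V = 20.0 × 2491/2813 = 17.7 V.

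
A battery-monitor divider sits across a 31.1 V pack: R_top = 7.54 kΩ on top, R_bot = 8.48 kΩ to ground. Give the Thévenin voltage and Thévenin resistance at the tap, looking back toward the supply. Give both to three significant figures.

V_th = 16.5 V, R_th = 3.99 kΩ

V_th is the open-circuit tap voltage: 31.1 × 8.48/(7.54 + 8.48) = 16.5 V.
With the supply zeroed, R_top and R_bot appear in parallel from the tap: R_th = R_top‖R_bot = (7.54 × 8.48)/16.02 = 3.99 kΩ.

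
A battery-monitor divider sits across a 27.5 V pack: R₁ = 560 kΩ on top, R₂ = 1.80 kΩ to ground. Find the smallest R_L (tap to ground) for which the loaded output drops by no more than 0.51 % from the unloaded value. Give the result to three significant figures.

R_L(min) ≈ 350 kΩ

Output resistance R_th = R₁‖R₂ = (560 × 1.80)/561.8 = 1.794 kΩ.
The fractional drop is R_th/(R_th + R_L); requiring this ≤ 0.00510 gives R_L ≥ R_th(1/0.00510 − 1) = 1.794 × 195.1 = 350 kΩ.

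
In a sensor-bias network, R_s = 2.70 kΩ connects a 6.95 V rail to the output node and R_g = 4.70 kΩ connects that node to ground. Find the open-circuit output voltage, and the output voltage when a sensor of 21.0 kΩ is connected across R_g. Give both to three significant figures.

Unloaded: 4.41 V; loaded: 4.08 V

Open-circuit: V = 6.95 × 4.70/(2.70 + 4.70) = 4.41 V.
With the load, R_g becomes R_g‖R_L = 3.840 kΩ, so V = 6.95 × 3.840/6.540 = 4.08 V.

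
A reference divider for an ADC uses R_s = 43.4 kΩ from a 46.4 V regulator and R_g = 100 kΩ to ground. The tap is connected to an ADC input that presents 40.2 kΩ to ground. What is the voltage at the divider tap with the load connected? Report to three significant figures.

V_out ≈ 18.5 V

The load sits in parallel with R_g: R_g‖R_L = (100 × 40.2) / (100 + 40.2) = 28.67 kΩ.
V_out = 46.4 × 28.67 / (43.4 + 28.67) = 46.4 × 28.67/72.07 = 18.5 V.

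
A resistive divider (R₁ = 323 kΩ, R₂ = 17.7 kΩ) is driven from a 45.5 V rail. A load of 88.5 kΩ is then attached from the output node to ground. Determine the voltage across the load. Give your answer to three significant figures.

The load sits in parallel with R₂: R₂‖R_L = (17.7 × 88.5) / (17.7 + 88.5) = 14.75 kΩ.
V_out = 45.5 × 14.75 / (323 + 14.75) = 45.5 × 14.75/337.8 = 1.99 V.

V_out ≈ 1.99 V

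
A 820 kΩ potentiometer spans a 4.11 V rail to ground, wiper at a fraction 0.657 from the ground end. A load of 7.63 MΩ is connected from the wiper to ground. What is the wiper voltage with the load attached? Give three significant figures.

V ≈ 2.64 V

The wiper splits the pot into (1−α)R = 281.3 kΩ above and αR = 538.7 kΩ below.
Lower section ‖ load = 503.2 kΩ.
V_wiper = 4.11 × 503.2/(281.3 + 503.2) = 2.64 V.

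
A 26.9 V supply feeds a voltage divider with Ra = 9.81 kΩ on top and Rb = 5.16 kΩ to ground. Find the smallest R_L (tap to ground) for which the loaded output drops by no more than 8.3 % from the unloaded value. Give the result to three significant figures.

R_L(min) ≈ 37.4 kΩ

Output resistance R_th = Ra‖Rb = (9.81 × 5.16)/14.97 = 3.381 kΩ.
The fractional drop is R_th/(R_th + R_L); requiring this ≤ 0.0830 gives R_L ≥ R_th(1/0.0830 − 1) = 3.381 × 11.05 = 37.4 kΩ.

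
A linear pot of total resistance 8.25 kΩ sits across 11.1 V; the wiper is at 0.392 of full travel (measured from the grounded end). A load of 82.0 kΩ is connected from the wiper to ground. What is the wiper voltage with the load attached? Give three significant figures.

V ≈ 4.25 V

The wiper splits the pot into (1−α)R = 5.016 kΩ above and αR = 3.234 kΩ below.
Lower section ‖ load = 3.111 kΩ.
V_wiper = 11.1 × 3.111/(5.016 + 3.111) = 4.25 V.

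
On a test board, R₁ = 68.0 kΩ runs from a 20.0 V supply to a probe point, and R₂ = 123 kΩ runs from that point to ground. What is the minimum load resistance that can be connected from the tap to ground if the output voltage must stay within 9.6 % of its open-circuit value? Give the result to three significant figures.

Output resistance R_th = R₁‖R₂ = (68.0 × 123)/191.0 = 43.79 kΩ.
The fractional drop is R_th/(R_th + R_L); requiring this ≤ 0.0960 gives R_L ≥ R_th(1/0.0960 − 1) = 43.79 × 9.417 = 412 kΩ.

R_L(min) ≈ 412 kΩ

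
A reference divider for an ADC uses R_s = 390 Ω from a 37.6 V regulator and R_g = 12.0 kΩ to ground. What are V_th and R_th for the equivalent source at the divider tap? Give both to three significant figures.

V_th is the open-circuit tap voltage: 37.6 × 12000/(390 + 12000) = 36.4 V.
With the supply zeroed, R_s and R_g appear in parallel from the tap: R_th = R_s‖R_g = (390 × 12000)/12390 = 378 Ω.

V_th = 36.4 V, R_th = 378 Ω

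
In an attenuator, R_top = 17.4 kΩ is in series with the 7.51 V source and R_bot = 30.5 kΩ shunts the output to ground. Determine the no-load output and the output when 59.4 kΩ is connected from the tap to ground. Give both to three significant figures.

Unloaded: 4.78 V; loaded: 4.03 V

Open-circuit: V = 7.51 × 30.5/(17.4 + 30.5) = 4.78 V.
With the load, R_bot becomes R_bot‖R_L = 20.15 kΩ, so V = 7.51 × 20.15/37.55 = 4.03 V.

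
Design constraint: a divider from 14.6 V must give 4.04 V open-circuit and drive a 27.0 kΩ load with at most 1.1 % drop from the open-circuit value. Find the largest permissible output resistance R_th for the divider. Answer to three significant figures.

Loading drop = R_th/(R_th + R_L) ≤ 0.0110, so R_th ≤ R_L · ε/(1−ε) = 27.0 kΩ × 0.0110/0.9890 = 300 Ω.

R_th ≤ 300 Ω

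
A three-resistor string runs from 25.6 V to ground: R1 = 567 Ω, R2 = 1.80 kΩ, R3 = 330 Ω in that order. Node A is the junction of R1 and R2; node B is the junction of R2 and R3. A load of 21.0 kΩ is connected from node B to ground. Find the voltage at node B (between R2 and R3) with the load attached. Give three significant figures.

V ≈ 3.09 V

At node B, R3 is in parallel with the load: R3‖R_L = 324.9 Ω.
Below node A the resistance is R2 + (R3‖R_L) = 2125 Ω, so V_A = 25.6 × 2125/2692 = 20.21 V.
Then V_B = V_A × (R3‖R_L)/(R2 + R3‖R_L) = 20.21 × 324.9/2125 = 3.09 V.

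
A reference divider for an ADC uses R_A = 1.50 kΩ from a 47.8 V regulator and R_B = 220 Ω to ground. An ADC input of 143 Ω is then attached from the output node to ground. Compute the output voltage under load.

The load sits in parallel with R_B: R_B‖R_L = (220 × 143) / (220 + 143) = 86.67 Ω.
V_out = 47.8 × 86.67 / (1500 + 86.67) = 47.8 × 86.67/1587 = 2.61 V.

V_out ≈ 2.61 V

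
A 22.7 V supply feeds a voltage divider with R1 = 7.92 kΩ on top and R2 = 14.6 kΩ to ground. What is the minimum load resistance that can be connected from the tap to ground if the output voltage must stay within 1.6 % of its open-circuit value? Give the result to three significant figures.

R_L(min) ≈ 316 kΩ

Output resistance R_th = R1‖R2 = (7.92 × 14.6)/22.52 = 5.135 kΩ.
The fractional drop is R_th/(R_th + R_L); requiring this ≤ 0.0160 gives R_L ≥ R_th(1/0.0160 − 1) = 5.135 × 61.50 = 316 kΩ.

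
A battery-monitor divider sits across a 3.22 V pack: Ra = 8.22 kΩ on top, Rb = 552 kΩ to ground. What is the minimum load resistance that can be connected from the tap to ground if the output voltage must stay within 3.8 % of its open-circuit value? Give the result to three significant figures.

Output resistance R_th = Ra‖Rb = (8.22 × 552)/560.2 = 8.099 kΩ.
The fractional drop is R_th/(R_th + R_L); requiring this ≤ 0.0380 gives R_L ≥ R_th(1/0.0380 − 1) = 8.099 × 25.32 = 205 kΩ.

R_L(min) ≈ 205 kΩ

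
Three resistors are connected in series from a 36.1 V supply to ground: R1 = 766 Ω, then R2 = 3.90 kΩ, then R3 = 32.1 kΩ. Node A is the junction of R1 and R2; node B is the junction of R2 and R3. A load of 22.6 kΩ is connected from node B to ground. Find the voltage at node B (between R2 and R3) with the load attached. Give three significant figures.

V ≈ 26.7 V

At node B, R3 is in parallel with the load: R3‖R_L = 13260 Ω.
Below node A the resistance is R2 + (R3‖R_L) = 17160 Ω, so V_A = 36.1 × 17160/17930 = 34.56 V.
Then V_B = V_A × (R3‖R_L)/(R2 + R3‖R_L) = 34.56 × 13260/17160 = 26.7 V.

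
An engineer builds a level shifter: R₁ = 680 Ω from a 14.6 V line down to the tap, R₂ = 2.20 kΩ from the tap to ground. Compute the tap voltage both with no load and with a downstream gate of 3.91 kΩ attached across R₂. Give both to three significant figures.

Open-circuit: V = 14.6 × 2200/(680 + 2200) = 11.2 V.
With the load, R₂ becomes R₂‖R_L = 1408 Ω, so V = 14.6 × 1408/2088 = 9.84 V.

Unloaded: 11.2 V; loaded: 9.84 V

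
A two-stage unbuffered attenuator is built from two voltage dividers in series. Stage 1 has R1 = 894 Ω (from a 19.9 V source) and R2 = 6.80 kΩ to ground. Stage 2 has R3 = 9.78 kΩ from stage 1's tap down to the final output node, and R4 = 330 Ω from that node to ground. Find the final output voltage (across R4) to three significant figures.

Stage 2 presents R3+R4 = 10110 Ω as a load on stage 1's tap.
Stage 1's lower leg becomes R2‖(R3+R4) = 4066 Ω, so V_mid = 19.9 × 4066/4960 = 16.31 V.
Stage 2 is itself unloaded: V_out = V_mid × R4/(R3+R4) = 16.31 × 330/10110 = 0.532 V.

V_out ≈ 0.532 V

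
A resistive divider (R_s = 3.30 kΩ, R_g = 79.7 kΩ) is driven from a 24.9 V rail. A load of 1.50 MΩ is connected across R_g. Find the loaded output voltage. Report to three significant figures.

V_out ≈ 23.9 V

The load sits in parallel with R_g: R_g‖R_L = (79.7 × 1500) / (79.7 + 1500) = 75.68 kΩ.
V_out = 24.9 × 75.68 / (3.30 + 75.68) = 24.9 × 75.68/78.98 = 23.9 V.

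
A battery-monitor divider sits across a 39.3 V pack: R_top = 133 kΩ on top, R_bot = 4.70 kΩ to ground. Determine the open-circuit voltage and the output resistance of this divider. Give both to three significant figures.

V_th = 1.34 V, R_th = 4.54 kΩ

V_th is the open-circuit tap voltage: 39.3 × 4.70/(133 + 4.70) = 1.34 V.
With the supply zeroed, R_top and R_bot appear in parallel from the tap: R_th = R_top‖R_bot = (133 × 4.70)/137.7 = 4.54 kΩ.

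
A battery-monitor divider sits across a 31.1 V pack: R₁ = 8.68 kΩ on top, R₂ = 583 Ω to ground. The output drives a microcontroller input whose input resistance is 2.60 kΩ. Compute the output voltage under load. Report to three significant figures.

The load sits in parallel with R₂: R₂‖R_L = (583 × 2600) / (583 + 2600) = 476.2 Ω.
V_out = 31.1 × 476.2 / (8680 + 476.2) = 31.1 × 476.2/9156 = 1.62 V.

V_out ≈ 1.62 V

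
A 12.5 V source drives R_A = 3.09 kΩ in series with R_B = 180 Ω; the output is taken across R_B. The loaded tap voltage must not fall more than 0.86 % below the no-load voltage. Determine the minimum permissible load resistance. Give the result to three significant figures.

R_L(min) ≈ 19.6 kΩ

Output resistance R_th = R_A‖R_B = (3090 × 180)/3270 = 170.1 Ω.
The fractional drop is R_th/(R_th + R_L); requiring this ≤ 0.00860 gives R_L ≥ R_th(1/0.00860 − 1) = 170.1 × 115.3 = 19.6 kΩ.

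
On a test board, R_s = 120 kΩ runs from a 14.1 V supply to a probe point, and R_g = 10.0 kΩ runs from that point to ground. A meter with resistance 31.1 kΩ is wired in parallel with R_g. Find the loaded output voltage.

The load sits in parallel with R_g: R_g‖R_L = (10.0 × 31.1) / (10.0 + 31.1) = 7.567 kΩ.
V_out = 14.1 × 7.567 / (120 + 7.567) = 14.1 × 7.567/127.6 = 0.836 V.

V_out ≈ 0.836 V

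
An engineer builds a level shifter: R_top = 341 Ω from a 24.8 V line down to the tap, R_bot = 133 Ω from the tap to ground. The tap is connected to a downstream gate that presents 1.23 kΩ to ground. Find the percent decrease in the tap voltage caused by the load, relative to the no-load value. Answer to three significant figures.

The divider's output (Thévenin) resistance is R_top‖R_bot = 95.68 Ω.
Fractional drop under load = R_th/(R_th + R_L) = 95.68 / (95.68 + 1230) = 0.07218.
So the output falls by 7.22 %.

7.22 %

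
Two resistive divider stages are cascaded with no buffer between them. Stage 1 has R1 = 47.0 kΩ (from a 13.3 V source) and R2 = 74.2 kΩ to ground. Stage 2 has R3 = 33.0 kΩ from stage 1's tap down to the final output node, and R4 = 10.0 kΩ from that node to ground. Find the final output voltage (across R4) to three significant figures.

Stage 2 presents R3+R4 = 43.00 kΩ as a load on stage 1's tap.
Stage 1's lower leg becomes R2‖(R3+R4) = 27.22 kΩ, so V_mid = 13.3 × 27.22/74.22 = 4.878 V.
Stage 2 is itself unloaded: V_out = V_mid × R4/(R3+R4) = 4.878 × 10.0/43.00 = 1.13 V.

V_out ≈ 1.13 V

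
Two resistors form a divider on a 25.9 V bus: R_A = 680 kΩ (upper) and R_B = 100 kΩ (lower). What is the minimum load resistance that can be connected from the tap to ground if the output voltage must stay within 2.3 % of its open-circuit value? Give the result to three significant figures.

R_L(min) ≈ 3.70 MΩ

Output resistance R_th = R_A‖R_B = (680 × 100)/780.0 = 87.18 kΩ.
The fractional drop is R_th/(R_th + R_L); requiring this ≤ 0.0230 gives R_L ≥ R_th(1/0.0230 − 1) = 87.18 × 42.48 = 3.70 MΩ.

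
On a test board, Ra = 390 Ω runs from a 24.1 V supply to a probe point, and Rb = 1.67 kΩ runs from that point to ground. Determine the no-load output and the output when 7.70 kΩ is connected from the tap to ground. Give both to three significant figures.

Open-circuit: V = 24.1 × 1670/(390 + 1670) = 19.5 V.
With the load, Rb becomes Rb‖R_L = 1372 Ω, so V = 24.1 × 1372/1762 = 18.8 V.

Unloaded: 19.5 V; loaded: 18.8 V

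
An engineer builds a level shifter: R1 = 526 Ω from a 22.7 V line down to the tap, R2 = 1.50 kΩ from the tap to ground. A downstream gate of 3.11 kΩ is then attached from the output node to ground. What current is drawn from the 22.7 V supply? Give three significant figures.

R2‖R_L = 1012 Ω, so the source sees R1 + R2‖R_L = 1538 Ω.
I = 22.7 V / 1538 Ω = 14.8 mA.

I ≈ 14.8 mA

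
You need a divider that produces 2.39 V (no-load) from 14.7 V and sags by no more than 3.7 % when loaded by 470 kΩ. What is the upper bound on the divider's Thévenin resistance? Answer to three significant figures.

Loading drop = R_th/(R_th + R_L) ≤ 0.0370, so R_th ≤ R_L · ε/(1−ε) = 470 kΩ × 0.0370/0.9630 = 18.1 kΩ.

R_th ≤ 18.1 kΩ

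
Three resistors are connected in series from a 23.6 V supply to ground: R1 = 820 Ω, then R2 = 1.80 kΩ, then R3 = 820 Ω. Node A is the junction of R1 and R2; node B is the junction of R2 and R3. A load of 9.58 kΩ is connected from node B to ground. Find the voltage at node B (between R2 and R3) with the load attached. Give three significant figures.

At node B, R3 is in parallel with the load: R3‖R_L = 755.3 Ω.
Below node A the resistance is R2 + (R3‖R_L) = 2555 Ω, so V_A = 23.6 × 2555/3375 = 17.87 V.
Then V_B = V_A × (R3‖R_L)/(R2 + R3‖R_L) = 17.87 × 755.3/2555 = 5.28 V.

V ≈ 5.28 V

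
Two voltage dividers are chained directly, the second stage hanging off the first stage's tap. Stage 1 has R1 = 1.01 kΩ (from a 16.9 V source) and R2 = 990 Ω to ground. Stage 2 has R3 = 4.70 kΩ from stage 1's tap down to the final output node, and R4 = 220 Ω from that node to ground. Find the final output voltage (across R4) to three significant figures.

V_out ≈ 0.340 V

Stage 2 presents R3+R4 = 4920 Ω as a load on stage 1's tap.
Stage 1's lower leg becomes R2‖(R3+R4) = 824.2 Ω, so V_mid = 16.9 × 824.2/1834 = 7.594 V.
Stage 2 is itself unloaded: V_out = V_mid × R4/(R3+R4) = 7.594 × 220/4920 = 0.340 V.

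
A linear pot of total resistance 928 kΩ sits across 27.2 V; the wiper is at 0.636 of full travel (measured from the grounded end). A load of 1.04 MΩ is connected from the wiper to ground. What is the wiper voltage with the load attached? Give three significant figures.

V ≈ 14.3 V

The wiper splits the pot into (1−α)R = 337.8 kΩ above and αR = 590.2 kΩ below.
Lower section ‖ load = 376.5 kΩ.
V_wiper = 27.2 × 376.5/(337.8 + 376.5) = 14.3 V.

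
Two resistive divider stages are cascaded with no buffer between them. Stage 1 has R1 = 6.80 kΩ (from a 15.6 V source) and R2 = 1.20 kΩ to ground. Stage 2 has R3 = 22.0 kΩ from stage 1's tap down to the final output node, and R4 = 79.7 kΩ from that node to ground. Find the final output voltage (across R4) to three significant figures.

Stage 2 presents R3+R4 = 101.7 kΩ as a load on stage 1's tap.
Stage 1's lower leg becomes R2‖(R3+R4) = 1.186 kΩ, so V_mid = 15.6 × 1.186/7.986 = 2.317 V.
Stage 2 is itself unloaded: V_out = V_mid × R4/(R3+R4) = 2.317 × 79.7/101.7 = 1.82 V.

V_out ≈ 1.82 V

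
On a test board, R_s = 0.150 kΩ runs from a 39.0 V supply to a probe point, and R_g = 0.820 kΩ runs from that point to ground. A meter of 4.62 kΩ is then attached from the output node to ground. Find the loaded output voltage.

V_out ≈ 32.1 V

The load sits in parallel with R_g: R_g‖R_L = (820 × 4620) / (820 + 4620) = 696.4 Ω.
V_out = 39.0 × 696.4 / (150 + 696.4) = 39.0 × 696.4/846.4 = 32.1 V.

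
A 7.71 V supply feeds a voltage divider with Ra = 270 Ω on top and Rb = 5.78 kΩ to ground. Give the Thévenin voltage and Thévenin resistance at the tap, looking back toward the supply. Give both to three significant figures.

V_th is the open-circuit tap voltage: 7.71 × 5780/(270 + 5780) = 7.37 V.
With the supply zeroed, Ra and Rb appear in parallel from the tap: R_th = Ra‖Rb = (270 × 5780)/6050 = 258 Ω.

V_th = 7.37 V, R_th = 258 Ω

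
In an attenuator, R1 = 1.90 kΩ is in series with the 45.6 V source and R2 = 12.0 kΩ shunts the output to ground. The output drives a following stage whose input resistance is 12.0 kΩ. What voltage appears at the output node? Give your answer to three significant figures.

The load sits in parallel with R2: R2‖R_L = (12.0 × 12.0) / (12.0 + 12.0) = 6.000 kΩ.
V_out = 45.6 × 6.000 / (1.90 + 6.000) = 45.6 × 6.000/7.900 = 34.6 V.

V_out ≈ 34.6 V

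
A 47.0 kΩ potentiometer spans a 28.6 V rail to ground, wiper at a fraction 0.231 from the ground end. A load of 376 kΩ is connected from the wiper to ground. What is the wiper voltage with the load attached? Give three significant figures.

The wiper splits the pot into (1−α)R = 36.14 kΩ above and αR = 10.86 kΩ below.
Lower section ‖ load = 10.55 kΩ.
V_wiper = 28.6 × 10.55/(36.14 + 10.55) = 6.46 V.

V ≈ 6.46 V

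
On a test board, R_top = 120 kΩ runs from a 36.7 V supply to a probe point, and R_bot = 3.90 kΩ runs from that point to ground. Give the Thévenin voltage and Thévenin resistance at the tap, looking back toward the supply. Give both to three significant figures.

V_th = 1.16 V, R_th = 3.78 kΩ

V_th is the open-circuit tap voltage: 36.7 × 3.90/(120 + 3.90) = 1.16 V.
With the supply zeroed, R_top and R_bot appear in parallel from the tap: R_th = R_top‖R_bot = (120 × 3.90)/123.9 = 3.78 kΩ.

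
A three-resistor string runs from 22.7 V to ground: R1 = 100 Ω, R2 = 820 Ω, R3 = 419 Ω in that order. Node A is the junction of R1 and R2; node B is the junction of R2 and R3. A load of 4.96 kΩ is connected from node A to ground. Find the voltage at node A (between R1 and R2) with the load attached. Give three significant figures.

V ≈ 20.6 V

Below node A the series string R2+R3 = 1239 Ω sits in parallel with the 4960 Ω load: 991.4 Ω.
V_A = 22.7 × 991.4/(100 + 991.4) = 20.6 V.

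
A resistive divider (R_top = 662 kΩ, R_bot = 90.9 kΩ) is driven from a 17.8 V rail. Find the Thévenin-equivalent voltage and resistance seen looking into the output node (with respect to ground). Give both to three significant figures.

V_th is the open-circuit tap voltage: 17.8 × 90.9/(662 + 90.9) = 2.15 V.
With the supply zeroed, R_top and R_bot appear in parallel from the tap: R_th = R_top‖R_bot = (662 × 90.9)/752.9 = 79.9 kΩ.

V_th = 2.15 V, R_th = 79.9 kΩ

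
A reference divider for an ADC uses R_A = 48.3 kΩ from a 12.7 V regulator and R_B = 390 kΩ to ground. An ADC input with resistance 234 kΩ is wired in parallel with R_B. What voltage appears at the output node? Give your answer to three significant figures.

The load sits in parallel with R_B: R_B‖R_L = (390 × 234) / (390 + 234) = 146.2 kΩ.
V_out = 12.7 × 146.2 / (48.3 + 146.2) = 12.7 × 146.2/194.6 = 9.55 V.

V_out ≈ 9.55 V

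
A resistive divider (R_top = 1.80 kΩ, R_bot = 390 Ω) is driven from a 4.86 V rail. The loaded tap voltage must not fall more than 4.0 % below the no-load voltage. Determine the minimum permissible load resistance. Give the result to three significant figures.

R_L(min) ≈ 7.69 kΩ

Output resistance R_th = R_top‖R_bot = (1800 × 390)/2190 = 320.5 Ω.
The fractional drop is R_th/(R_th + R_L); requiring this ≤ 0.0400 gives R_L ≥ R_th(1/0.0400 − 1) = 320.5 × 24.00 = 7.69 kΩ.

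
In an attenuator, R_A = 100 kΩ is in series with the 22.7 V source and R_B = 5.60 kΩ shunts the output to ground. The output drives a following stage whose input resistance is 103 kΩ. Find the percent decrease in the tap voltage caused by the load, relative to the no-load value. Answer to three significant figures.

The divider's output (Thévenin) resistance is R_A‖R_B = 5.303 kΩ.
Fractional drop under load = R_th/(R_th + R_L) = 5.303 / (5.303 + 103) = 0.04896.
So the output falls by 4.90 %.

4.90 %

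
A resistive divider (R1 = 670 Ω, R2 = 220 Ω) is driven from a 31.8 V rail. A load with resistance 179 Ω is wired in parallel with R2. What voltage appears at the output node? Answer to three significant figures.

V_out ≈ 4.08 V

The load sits in parallel with R2: R2‖R_L = (220 × 179) / (220 + 179) = 98.70 Ω.
V_out = 31.8 × 98.70 / (670 + 98.70) = 31.8 × 98.70/768.7 = 4.08 V.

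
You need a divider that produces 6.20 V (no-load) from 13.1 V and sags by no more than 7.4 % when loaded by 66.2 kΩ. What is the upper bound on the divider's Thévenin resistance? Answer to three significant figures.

R_th ≤ 5.29 kΩ

Loading drop = R_th/(R_th + R_L) ≤ 0.0740, so R_th ≤ R_L · ε/(1−ε) = 66.2 kΩ × 0.0740/0.9260 = 5.29 kΩ.
(Any R1, R2 with R2/(R1+R2) = 0.473 and R1‖R2 ≤ 5.29 kΩ will meet the spec.)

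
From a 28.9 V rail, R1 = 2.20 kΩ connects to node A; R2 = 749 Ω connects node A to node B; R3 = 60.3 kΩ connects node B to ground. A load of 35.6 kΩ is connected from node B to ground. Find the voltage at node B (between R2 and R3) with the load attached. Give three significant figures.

V ≈ 25.5 V

At node B, R3 is in parallel with the load: R3‖R_L = 22380 Ω.
Below node A the resistance is R2 + (R3‖R_L) = 23130 Ω, so V_A = 28.9 × 23130/25330 = 26.39 V.
Then V_B = V_A × (R3‖R_L)/(R2 + R3‖R_L) = 26.39 × 22380/23130 = 25.5 V.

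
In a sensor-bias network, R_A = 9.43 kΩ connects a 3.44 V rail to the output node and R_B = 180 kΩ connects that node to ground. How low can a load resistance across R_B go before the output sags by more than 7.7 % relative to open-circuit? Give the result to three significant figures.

Output resistance R_th = R_A‖R_B = (9.43 × 180)/189.4 = 8.961 kΩ.
The fractional drop is R_th/(R_th + R_L); requiring this ≤ 0.0770 gives R_L ≥ R_th(1/0.0770 − 1) = 8.961 × 11.99 = 107 kΩ.

R_L(min) ≈ 107 kΩ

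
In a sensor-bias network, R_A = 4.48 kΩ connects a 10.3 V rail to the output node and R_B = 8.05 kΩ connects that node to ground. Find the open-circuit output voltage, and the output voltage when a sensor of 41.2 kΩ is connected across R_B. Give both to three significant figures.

Unloaded: 6.62 V; loaded: 6.19 V

Open-circuit: V = 10.3 × 8.05/(4.48 + 8.05) = 6.62 V.
With the load, R_B becomes R_B‖R_L = 6.734 kΩ, so V = 10.3 × 6.734/11.21 = 6.19 V.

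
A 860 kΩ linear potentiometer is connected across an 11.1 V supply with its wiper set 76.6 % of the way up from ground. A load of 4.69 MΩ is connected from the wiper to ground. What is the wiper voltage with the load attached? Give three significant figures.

V ≈ 8.23 V

The wiper splits the pot into (1−α)R = 201.2 kΩ above and αR = 658.8 kΩ below.
Lower section ‖ load = 577.6 kΩ.
V_wiper = 11.1 × 577.6/(201.2 + 577.6) = 8.23 V.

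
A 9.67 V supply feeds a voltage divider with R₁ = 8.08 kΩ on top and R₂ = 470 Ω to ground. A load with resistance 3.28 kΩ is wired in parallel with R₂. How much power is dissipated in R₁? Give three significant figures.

P ≈ 10.5 mW

Total resistance from the source is R₁ + (R₂‖R_L) = 8491 Ω, so I = 9.67/8491 Ω = 1.139 mA.
P = I²·R₁ = (1.139 mA)² × 8.08 kΩ = 10.5 mW.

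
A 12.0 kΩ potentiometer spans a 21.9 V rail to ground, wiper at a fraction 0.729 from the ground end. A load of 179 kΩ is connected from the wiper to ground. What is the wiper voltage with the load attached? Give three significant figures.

V ≈ 15.8 V

The wiper splits the pot into (1−α)R = 3.252 kΩ above and αR = 8.748 kΩ below.
Lower section ‖ load = 8.340 kΩ.
V_wiper = 21.9 × 8.340/(3.252 + 8.340) = 15.8 V.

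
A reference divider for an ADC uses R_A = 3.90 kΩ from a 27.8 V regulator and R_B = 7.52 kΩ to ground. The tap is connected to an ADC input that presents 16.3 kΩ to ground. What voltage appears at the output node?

V_out ≈ 15.8 V

The load sits in parallel with R_B: R_B‖R_L = (7.52 × 16.3) / (7.52 + 16.3) = 5.146 kΩ.
V_out = 27.8 × 5.146 / (3.90 + 5.146) = 27.8 × 5.146/9.046 = 15.8 V.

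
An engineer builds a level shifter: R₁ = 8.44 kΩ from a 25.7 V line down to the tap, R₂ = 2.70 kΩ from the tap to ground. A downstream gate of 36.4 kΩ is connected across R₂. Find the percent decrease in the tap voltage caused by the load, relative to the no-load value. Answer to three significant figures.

5.32 %

The divider's output (Thévenin) resistance is R₁‖R₂ = 2.046 kΩ.
Fractional drop under load = R_th/(R_th + R_L) = 2.046 / (2.046 + 36.4) = 0.05321.
So the output falls by 5.32 %.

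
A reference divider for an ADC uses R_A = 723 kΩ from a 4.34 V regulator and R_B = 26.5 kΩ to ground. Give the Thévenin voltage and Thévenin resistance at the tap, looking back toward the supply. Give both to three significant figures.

V_th = 0.153 V, R_th = 25.6 kΩ

V_th is the open-circuit tap voltage: 4.34 × 26.5/(723 + 26.5) = 0.153 V.
With the supply zeroed, R_A and R_B appear in parallel from the tap: R_th = R_A‖R_B = (723 × 26.5)/749.5 = 25.6 kΩ.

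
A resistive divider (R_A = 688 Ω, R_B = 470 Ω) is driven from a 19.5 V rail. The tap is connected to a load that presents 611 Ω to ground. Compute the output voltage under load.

V_out ≈ 5.43 V

The load sits in parallel with R_B: R_B‖R_L = (470 × 611) / (470 + 611) = 265.7 Ω.
V_out = 19.5 × 265.7 / (688 + 265.7) = 19.5 × 265.7/953.7 = 5.43 V.
(Unloaded it would have been 7.91 V.)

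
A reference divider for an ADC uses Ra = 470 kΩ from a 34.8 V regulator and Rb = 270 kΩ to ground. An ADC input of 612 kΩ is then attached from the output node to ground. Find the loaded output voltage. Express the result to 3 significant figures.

The load sits in parallel with Rb: Rb‖R_L = (270 × 612) / (270 + 612) = 187.3 kΩ.
V_out = 34.8 × 187.3 / (470 + 187.3) = 34.8 × 187.3/657.3 = 9.92 V.

V_out ≈ 9.92 V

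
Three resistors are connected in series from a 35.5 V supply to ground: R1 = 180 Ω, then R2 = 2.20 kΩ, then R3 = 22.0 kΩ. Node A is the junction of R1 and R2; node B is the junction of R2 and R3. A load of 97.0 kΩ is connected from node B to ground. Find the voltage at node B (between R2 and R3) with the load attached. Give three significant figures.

V ≈ 31.3 V

At node B, R3 is in parallel with the load: R3‖R_L = 17930 Ω.
Below node A the resistance is R2 + (R3‖R_L) = 20130 Ω, so V_A = 35.5 × 20130/20310 = 35.19 V.
Then V_B = V_A × (R3‖R_L)/(R2 + R3‖R_L) = 35.19 × 17930/20130 = 31.3 V.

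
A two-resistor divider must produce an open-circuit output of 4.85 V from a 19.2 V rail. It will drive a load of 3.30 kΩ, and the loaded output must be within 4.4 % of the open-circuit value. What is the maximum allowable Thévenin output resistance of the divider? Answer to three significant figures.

R_th ≤ 152 Ω

Loading drop = R_th/(R_th + R_L) ≤ 0.0440, so R_th ≤ R_L · ε/(1−ε) = 3.30 kΩ × 0.0440/0.9560 = 152 Ω.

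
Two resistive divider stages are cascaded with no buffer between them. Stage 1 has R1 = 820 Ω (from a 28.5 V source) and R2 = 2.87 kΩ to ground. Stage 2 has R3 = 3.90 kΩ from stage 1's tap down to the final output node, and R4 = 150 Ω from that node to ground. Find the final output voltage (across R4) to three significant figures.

Stage 2 presents R3+R4 = 4050 Ω as a load on stage 1's tap.
Stage 1's lower leg becomes R2‖(R3+R4) = 1680 Ω, so V_mid = 28.5 × 1680/2500 = 19.15 V.
Stage 2 is itself unloaded: V_out = V_mid × R4/(R3+R4) = 19.15 × 150/4050 = 0.709 V.

V_out ≈ 0.709 V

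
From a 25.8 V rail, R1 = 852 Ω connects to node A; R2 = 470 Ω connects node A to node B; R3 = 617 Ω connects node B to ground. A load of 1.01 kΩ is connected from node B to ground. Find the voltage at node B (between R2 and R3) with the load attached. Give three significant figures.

V ≈ 5.80 V

At node B, R3 is in parallel with the load: R3‖R_L = 383.0 Ω.
Below node A the resistance is R2 + (R3‖R_L) = 853.0 Ω, so V_A = 25.8 × 853.0/1705 = 12.91 V.
Then V_B = V_A × (R3‖R_L)/(R2 + R3‖R_L) = 12.91 × 383.0/853.0 = 5.80 V.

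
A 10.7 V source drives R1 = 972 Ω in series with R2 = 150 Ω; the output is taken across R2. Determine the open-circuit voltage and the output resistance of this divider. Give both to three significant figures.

V_th is the open-circuit tap voltage: 10.7 × 150/(972 + 150) = 1.43 V.
With the supply zeroed, R1 and R2 appear in parallel from the tap: R_th = R1‖R2 = (972 × 150)/1122 = 130 Ω.

V_th = 1.43 V, R_th = 130 Ω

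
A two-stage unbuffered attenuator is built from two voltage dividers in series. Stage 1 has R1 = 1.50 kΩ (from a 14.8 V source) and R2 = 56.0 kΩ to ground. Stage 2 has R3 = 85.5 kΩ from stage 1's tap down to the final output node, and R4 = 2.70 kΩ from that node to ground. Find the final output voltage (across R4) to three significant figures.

Stage 2 presents R3+R4 = 88.20 kΩ as a load on stage 1's tap.
Stage 1's lower leg becomes R2‖(R3+R4) = 34.25 kΩ, so V_mid = 14.8 × 34.25/35.75 = 14.18 V.
Stage 2 is itself unloaded: V_out = V_mid × R4/(R3+R4) = 14.18 × 2.70/88.20 = 0.434 V.

V_out ≈ 0.434 V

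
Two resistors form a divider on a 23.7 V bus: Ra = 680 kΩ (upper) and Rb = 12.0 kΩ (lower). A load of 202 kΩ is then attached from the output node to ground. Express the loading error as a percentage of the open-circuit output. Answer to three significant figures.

5.52 %

The divider's output (Thévenin) resistance is Ra‖Rb = 11.79 kΩ.
Fractional drop under load = R_th/(R_th + R_L) = 11.79 / (11.79 + 202) = 0.05516.
So the output falls by 5.52 %.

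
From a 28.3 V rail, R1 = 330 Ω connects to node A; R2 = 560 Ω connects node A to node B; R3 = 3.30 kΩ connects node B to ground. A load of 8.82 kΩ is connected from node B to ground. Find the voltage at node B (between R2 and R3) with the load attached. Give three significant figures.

At node B, R3 is in parallel with the load: R3‖R_L = 2401 Ω.
Below node A the resistance is R2 + (R3‖R_L) = 2961 Ω, so V_A = 28.3 × 2961/3291 = 25.46 V.
Then V_B = V_A × (R3‖R_L)/(R2 + R3‖R_L) = 25.46 × 2401/2961 = 20.6 V.

V ≈ 20.6 V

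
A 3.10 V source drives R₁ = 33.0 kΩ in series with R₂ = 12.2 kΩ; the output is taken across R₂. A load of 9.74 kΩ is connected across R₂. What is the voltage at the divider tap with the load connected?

The load sits in parallel with R₂: R₂‖R_L = (12.2 × 9.74) / (12.2 + 9.74) = 5.416 kΩ.
V_out = 3.10 × 5.416 / (33.0 + 5.416) = 3.10 × 5.416/38.42 = 0.437 V.
(Unloaded it would have been 0.837 V.)

V_out ≈ 0.437 V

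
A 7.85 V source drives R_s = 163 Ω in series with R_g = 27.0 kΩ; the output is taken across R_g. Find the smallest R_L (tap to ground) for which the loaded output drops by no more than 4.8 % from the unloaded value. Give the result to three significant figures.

R_L(min) ≈ 3.21 kΩ

Output resistance R_th = R_s‖R_g = (163 × 27000)/27160 = 162.0 Ω.
The fractional drop is R_th/(R_th + R_L); requiring this ≤ 0.0480 gives R_L ≥ R_th(1/0.0480 − 1) = 162.0 × 19.83 = 3.21 kΩ.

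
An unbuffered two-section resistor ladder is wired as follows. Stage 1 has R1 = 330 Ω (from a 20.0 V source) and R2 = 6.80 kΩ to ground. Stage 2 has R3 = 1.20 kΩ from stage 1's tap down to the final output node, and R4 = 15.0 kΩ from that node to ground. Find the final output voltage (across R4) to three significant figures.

V_out ≈ 17.3 V

Stage 2 presents R3+R4 = 16200 Ω as a load on stage 1's tap.
Stage 1's lower leg becomes R2‖(R3+R4) = 4790 Ω, so V_mid = 20.0 × 4790/5120 = 18.71 V.
Stage 2 is itself unloaded: V_out = V_mid × R4/(R3+R4) = 18.71 × 15000/16200 = 17.3 V.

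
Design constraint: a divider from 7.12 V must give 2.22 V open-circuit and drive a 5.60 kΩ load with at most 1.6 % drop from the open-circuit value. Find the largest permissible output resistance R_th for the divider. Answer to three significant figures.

R_th ≤ 91.1 Ω

Loading drop = R_th/(R_th + R_L) ≤ 0.0160, so R_th ≤ R_L · ε/(1−ε) = 5.60 kΩ × 0.0160/0.9840 = 91.1 Ω.
(Any R1, R2 with R2/(R1+R2) = 0.312 and R1‖R2 ≤ 91.1 Ω will meet the spec.)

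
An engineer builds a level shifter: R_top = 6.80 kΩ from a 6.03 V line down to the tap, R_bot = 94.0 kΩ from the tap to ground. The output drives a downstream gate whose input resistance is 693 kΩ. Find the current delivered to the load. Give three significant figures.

R_bot‖R_L = 82.77 kΩ; V_out = 6.03 × 82.77/89.57 = 5.572 V.
I_L = V_out / R_L = 5.572 / 693 kΩ = 8.04 µA.

I_L ≈ 8.04 µA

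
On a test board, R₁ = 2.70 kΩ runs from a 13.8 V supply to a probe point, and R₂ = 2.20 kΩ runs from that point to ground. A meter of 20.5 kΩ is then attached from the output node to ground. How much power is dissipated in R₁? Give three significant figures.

P ≈ 23.4 mW

Total resistance from the source is R₁ + (R₂‖R_L) = 4.687 kΩ, so I = 13.8/4.687 kΩ = 2.944 mA.
P = I²·R₁ = (2.944 mA)² × 2.70 kΩ = 23.4 mW.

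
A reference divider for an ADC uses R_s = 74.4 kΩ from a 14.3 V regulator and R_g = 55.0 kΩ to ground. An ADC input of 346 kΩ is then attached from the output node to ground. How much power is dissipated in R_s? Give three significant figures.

Total resistance from the source is R_s + (R_g‖R_L) = 121.9 kΩ, so I = 14.3/121.9 kΩ = 0.1174 mA.
P = I²·R_s = (0.1174 mA)² × 74.4 kΩ = 1.02 mW.

P ≈ 1.02 mW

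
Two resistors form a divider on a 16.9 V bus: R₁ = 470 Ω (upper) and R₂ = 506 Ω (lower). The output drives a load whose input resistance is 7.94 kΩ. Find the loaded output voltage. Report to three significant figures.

V_out ≈ 8.50 V

The load sits in parallel with R₂: R₂‖R_L = (506 × 7940) / (506 + 7940) = 475.7 Ω.
V_out = 16.9 × 475.7 / (470 + 475.7) = 16.9 × 475.7/945.7 = 8.50 V.
(Unloaded it would have been 8.76 V.)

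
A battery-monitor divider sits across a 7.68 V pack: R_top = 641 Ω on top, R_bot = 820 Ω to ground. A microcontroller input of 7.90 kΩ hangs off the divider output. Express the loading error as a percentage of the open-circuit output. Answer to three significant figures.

The divider's output (Thévenin) resistance is R_top‖R_bot = 359.8 Ω.
Fractional drop under load = R_th/(R_th + R_L) = 359.8 / (359.8 + 7900) = 0.04356.
So the output falls by 4.36 %.

4.36 %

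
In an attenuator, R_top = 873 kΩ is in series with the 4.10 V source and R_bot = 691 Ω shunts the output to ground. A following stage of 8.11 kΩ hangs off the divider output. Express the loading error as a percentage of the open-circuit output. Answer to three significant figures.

The divider's output (Thévenin) resistance is R_top‖R_bot = 690.5 Ω.
Fractional drop under load = R_th/(R_th + R_L) = 690.5 / (690.5 + 8110) = 0.07846.
So the output falls by 7.85 %.

7.85 %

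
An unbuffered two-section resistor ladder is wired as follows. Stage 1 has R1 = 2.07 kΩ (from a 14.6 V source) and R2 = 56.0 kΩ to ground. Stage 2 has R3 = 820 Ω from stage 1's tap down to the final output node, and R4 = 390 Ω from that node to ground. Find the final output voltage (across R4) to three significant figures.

V_out ≈ 1.71 V

Stage 2 presents R3+R4 = 1210 Ω as a load on stage 1's tap.
Stage 1's lower leg becomes R2‖(R3+R4) = 1184 Ω, so V_mid = 14.6 × 1184/3254 = 5.314 V.
Stage 2 is itself unloaded: V_out = V_mid × R4/(R3+R4) = 5.314 × 390/1210 = 1.71 V.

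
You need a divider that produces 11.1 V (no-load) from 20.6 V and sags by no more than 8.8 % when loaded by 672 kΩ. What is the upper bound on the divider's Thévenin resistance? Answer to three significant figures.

Loading drop = R_th/(R_th + R_L) ≤ 0.0880, so R_th ≤ R_L · ε/(1−ε) = 672 kΩ × 0.0880/0.9120 = 64.8 kΩ.

R_th ≤ 64.8 kΩ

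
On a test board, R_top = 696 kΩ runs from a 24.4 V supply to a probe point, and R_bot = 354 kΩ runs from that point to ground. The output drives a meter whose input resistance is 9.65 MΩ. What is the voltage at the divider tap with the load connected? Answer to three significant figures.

V_out ≈ 8.03 V

The load sits in parallel with R_bot: R_bot‖R_L = (354 × 9650) / (354 + 9650) = 341.5 kΩ.
V_out = 24.4 × 341.5 / (696 + 341.5) = 24.4 × 341.5/1037 = 8.03 V.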